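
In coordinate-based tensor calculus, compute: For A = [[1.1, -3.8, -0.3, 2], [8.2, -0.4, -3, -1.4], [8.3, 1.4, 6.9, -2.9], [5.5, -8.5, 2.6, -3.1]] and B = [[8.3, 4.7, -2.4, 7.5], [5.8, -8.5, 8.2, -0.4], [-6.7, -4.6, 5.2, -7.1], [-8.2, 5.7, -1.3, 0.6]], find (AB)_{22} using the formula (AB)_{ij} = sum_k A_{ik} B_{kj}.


(AB)_{ij} = sum_k A_{ik} B_{kj}.
For i=2, j=2:
A_{21} * B_{12} = 8.2 * 4.7 = 38.54
A_{22} * B_{22} = -0.4 * -8.5 = 3.4
A_{23} * B_{32} = -3 * -4.6 = 13.8
A_{24} * B_{42} = -1.4 * 5.7 = -7.98
Sum = 38.54 + 3.4 + 13.8 + -7.98 = 47.76

47.76


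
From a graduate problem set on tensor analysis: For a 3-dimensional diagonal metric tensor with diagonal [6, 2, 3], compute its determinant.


For a diagonal metric, the determinant is the product of diagonal entries.
Diagonal entries: 6, 2, 3
det(g) = 6 * 2 * 3 = 36

36


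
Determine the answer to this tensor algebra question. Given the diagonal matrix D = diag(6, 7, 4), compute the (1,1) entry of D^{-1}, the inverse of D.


For a diagonal matrix, the inverse has entries (D^{-1})_{ii} = 1/d_{ii}.
The diagonal entries are: d_{11} = 6, d_{22} = 7, d_{33} = 4
We need (D^{-1})_{11} = 1/d_{11} = 1/6 = 1/6

1/6


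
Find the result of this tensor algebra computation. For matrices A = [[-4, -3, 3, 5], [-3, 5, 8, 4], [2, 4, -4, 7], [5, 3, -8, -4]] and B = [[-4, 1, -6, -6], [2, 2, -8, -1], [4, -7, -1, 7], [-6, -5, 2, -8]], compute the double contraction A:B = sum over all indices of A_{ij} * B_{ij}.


A:B = sum over all i,j of A_{ij} * B_{ij}.
Row 1: -4*-4=16, -3*1=-3, 3*-6=-18, 5*-6=-30 => row sum = -35
Row 2: -3*2=-6, 5*2=10, 8*-8=-64, 4*-1=-4 => row sum = -64
Row 3: 2*4=8, 4*-7=-28, -4*-1=4, 7*7=49 => row sum = 33
Row 4: 5*-6=-30, 3*-5=-15, -8*2=-16, -4*-8=32 => row sum = -29
Total = -35 + -64 + 33 + -29 = -95

-95


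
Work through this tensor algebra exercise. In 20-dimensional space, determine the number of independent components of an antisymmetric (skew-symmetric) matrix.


An antisymmetric rank-2 tensor satisfies A_{ij} = -A_{ji}, so diagonal entries are zero.
The independent components are the upper-triangular entries: C(n, 2) = n(n-1)/2.
n = 20
C(20, 2) = 20 * 19 / 2 = 380 / 2 = 190

190


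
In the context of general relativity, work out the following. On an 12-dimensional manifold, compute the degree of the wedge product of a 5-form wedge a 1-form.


The degree of a wedge product is the sum of the degrees of the individual forms.
Degrees: 5, 1
Total degree = 5 + 1 = 6

6


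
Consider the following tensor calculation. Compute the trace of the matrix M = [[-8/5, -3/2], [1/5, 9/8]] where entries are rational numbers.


The trace is the sum of diagonal entries.
Diagonal: M[1,1] = -8/5, M[2,2] = 9/8
Tr(M) = -8/5 + 9/8
Computing step by step:
After adding M[1,1]: -8/5
After adding M[2,2]: -19/40
Tr(M) = -19/40

-19/40


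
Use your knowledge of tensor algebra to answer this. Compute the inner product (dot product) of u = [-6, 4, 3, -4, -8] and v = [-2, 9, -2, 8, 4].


The inner product u . v = sum of u_i * v_i.
Term-by-term: -6 * -2, 4 * 9, 3 * -2, -4 * 8, -8 * 4
Products: 12, 36, -6, -32, -32
Sum = 12 + 36 + -6 + -32 + -32 = -22

-22


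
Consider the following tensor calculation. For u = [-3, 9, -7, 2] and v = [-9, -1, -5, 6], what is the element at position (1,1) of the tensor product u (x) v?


The outer product entry T_{ij} = u_i * v_j.
We need i=1, j=1.
u_1 = -3, v_1 = -9
T_{1,1} = -3 * -9 = 27

27


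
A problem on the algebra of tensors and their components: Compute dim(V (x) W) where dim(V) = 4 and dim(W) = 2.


The dimension of a tensor product is the product of dimensions.
dim(V) = 4, dim(W) = 2
dim(V (x) W) = 4 * 2 = 8

8


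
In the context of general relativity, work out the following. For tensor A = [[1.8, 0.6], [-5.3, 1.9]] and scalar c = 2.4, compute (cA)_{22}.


Scalar multiplication: (cA)_{ij} = c * A_{ij}.
c = 2.4
A_{22} = 1.9
(cA)_{22} = 2.4 * 1.9 = 4.56

4.56


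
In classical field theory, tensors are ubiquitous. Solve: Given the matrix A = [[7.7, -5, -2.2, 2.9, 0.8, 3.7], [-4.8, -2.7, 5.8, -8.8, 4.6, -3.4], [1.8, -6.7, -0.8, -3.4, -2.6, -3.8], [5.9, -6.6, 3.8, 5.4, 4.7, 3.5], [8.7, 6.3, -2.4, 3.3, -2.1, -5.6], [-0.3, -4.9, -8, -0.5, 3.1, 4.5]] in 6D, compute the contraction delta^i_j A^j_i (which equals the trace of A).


The contraction (trace) of a rank-2 tensor is the sum of its diagonal elements.
Diagonal entries: A[1,1] = 7.7, A[2,2] = -2.7, A[3,3] = -0.8, A[4,4] = 5.4, A[5,5] = -2.1, A[6,6] = 4.5
Tr(A) = 7.7 + -2.7 + -0.8 + 5.4 + -2.1 + 4.5 = 12

12


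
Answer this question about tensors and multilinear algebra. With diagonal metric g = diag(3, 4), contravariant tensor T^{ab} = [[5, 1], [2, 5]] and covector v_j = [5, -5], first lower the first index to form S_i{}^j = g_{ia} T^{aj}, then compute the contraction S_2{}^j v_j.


Step 1: lower the first index. For a diagonal metric, g_{ia} T^{aj} = g_{ii} T^{ij} (no sum on i).
g_{22} = 4
S_2{}^1 = 4 * T^{21} = 4 * 2 = 8
S_2{}^2 = 4 * T^{22} = 4 * 5 = 20
Step 2: contract S_2{}^j with v_j.
S_2{}^1 * v_1 = 8 * 5 = 40
S_2{}^2 * v_2 = 20 * -5 = -100
Result = 40 + -100 = -60

-60


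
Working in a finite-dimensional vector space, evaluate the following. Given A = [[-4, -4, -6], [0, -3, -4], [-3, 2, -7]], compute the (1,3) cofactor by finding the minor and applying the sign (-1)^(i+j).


To find cofactor C_{13}, delete row 1 and column 3.
The resulting 2x2 submatrix is: [[0, -3], [-3, 2]]
Minor M_{13} = 0*2 - -3*-3
  = 0 - 9 = -9
Sign = (-1)^(1+3) = (-1)^4 = 1
Cofactor C_{13} = 1 * -9 = -9

-9


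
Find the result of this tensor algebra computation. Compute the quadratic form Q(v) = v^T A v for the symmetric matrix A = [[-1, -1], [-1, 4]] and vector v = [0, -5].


First compute Av:
(Av)_1 = -1*0 + -1*-5 = 5
(Av)_2 = -1*0 + 4*-5 = -20
Av = [5, -20]
Then v^T (Av) = 0*5 + -5*-20
= 0 + 100 = 100

100


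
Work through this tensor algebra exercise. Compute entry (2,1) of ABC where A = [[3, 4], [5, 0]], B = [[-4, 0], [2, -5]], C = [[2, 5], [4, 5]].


(ABC)_{21} = sum_m (AB)_{2m} C_{m1}. First compute row 2 of AB.
(AB)_{21} = 5*-4 + 0*2 = -20
(AB)_{22} = 5*0 + 0*-5 = 0
Now contract with column 1 of C:
(AB)_{21} * C_{11} = -20 * 2 = -40
(AB)_{22} * C_{21} = 0 * 4 = 0
(ABC)_{21} = -40 + 0 = -40

-40


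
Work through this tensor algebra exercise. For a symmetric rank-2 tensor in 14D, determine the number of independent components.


A symmetric rank-2 tensor in d dimensions has d(d+1)/2 independent components.
d = 14
d(d+1)/2 = 14 * 15 / 2 = 210 / 2 = 105

105


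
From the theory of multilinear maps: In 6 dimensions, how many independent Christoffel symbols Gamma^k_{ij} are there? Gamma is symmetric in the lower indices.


Christoffel symbols Gamma^k_{ij} are symmetric in i,j, so there are d * d(d+1)/2 independent symbols.
d = 6
d(d+1)/2 = 6 * 7 / 2 = 21
Total = 6 * 21 = 126

126


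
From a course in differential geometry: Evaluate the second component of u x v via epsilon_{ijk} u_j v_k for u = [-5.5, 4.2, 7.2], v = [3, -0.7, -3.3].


(u x v)_2 = sum_{j,k} epsilon_{2jk} u_j v_k. Only permutations of (1,2,3) contribute; the two non-zero terms are:
eps_{213} u_1 v_3 = -1 * -5.5 * -3.3 = -18.15
eps_{231} u_3 v_1 = 1 * 7.2 * 3 = 21.6
(u x v)_2 = 3.45

3.45


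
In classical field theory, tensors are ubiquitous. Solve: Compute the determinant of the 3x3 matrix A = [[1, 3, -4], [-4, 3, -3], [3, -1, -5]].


Expanding along the first row, det(A) = a11*M_11 - a12*M_12 + a13*M_13, where M_1j is the (1,j) minor.
Minor M_11 = 3*-5 - -3*-1 = -18
Minor M_12 = -4*-5 - -3*3 = 29
Minor M_13 = -4*-1 - 3*3 = -5
det = 1*(-18) - 3*(29) + -4*(-5)
    = -18 - 87 + 20
    = -85

-85


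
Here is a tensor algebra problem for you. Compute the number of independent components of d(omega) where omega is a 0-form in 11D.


The exterior derivative of a p-form is a (p+1)-form.
Its number of independent components is C(n, p+1).
n = 11, p+1 = 1
C(11, 1) = 11

11


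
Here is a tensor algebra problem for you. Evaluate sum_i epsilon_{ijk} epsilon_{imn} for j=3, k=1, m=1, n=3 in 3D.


Using the identity: epsilon_{ijk} epsilon_{imn} = delta_{jm} delta_{kn} - delta_{jn} delta_{km}.
delta_{31} = 0
delta_{13} = 0
delta_{33} = 1
delta_{11} = 1
Result = 0 * 0 - 1 * 1 = 0 - 1 = -1

-1


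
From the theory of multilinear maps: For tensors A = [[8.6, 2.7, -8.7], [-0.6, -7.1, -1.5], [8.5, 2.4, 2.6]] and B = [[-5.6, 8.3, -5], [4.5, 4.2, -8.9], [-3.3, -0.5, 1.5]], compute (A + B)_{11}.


Tensor addition is component-wise: (A + B)_{ij} = A_{ij} + B_{ij}.
A_{11} = 8.6
B_{11} = -5.6
(A + B)_{11} = 8.6 + -5.6 = 3

3


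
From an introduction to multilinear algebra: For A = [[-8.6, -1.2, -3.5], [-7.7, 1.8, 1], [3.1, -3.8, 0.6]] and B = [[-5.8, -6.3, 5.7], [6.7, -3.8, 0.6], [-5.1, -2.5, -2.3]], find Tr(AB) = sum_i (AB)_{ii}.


Tr(AB) = sum_i (AB)_{ii} where (AB)_{ii} = sum_k A_{ik} B_{ki}.
(AB)_{11} = -8.6*-5.8 + -1.2*6.7 + -3.5*-5.1 = 59.69
(AB)_{22} = -7.7*-6.3 + 1.8*-3.8 + 1*-2.5 = 39.17
(AB)_{33} = 3.1*5.7 + -3.8*0.6 + 0.6*-2.3 = 14.01
Tr(AB) = 59.69 + 39.17 + 14.01 = 112.87

112.87


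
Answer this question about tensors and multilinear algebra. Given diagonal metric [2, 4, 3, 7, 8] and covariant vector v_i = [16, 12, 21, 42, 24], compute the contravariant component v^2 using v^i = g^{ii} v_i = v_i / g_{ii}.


To raise an index with a diagonal metric: v^i = v_i / g_{ii}.
For index 2: v_2 = 12, g_{22} = 4
v^2 = 12 / 4 = 3

3


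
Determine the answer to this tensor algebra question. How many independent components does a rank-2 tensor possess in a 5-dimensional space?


The number of components of a rank-r tensor in d dimensions is d^r.
Here d = 5 and r = 2.
5^2 = 25

25


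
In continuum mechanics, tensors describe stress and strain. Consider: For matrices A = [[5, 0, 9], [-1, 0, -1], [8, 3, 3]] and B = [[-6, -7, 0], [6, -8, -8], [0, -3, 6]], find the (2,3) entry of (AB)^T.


(AB)^T_{ij} = (AB)_{ji} = sum_k A_{jk} B_{ki}.
For i=2, j=3 we need (AB)_{32}:
A_{31} * B_{12} = 8 * -7 = -56
A_{32} * B_{22} = 3 * -8 = -24
A_{33} * B_{32} = 3 * -3 = -9
Sum = -56 + -24 + -9 = -89

-89


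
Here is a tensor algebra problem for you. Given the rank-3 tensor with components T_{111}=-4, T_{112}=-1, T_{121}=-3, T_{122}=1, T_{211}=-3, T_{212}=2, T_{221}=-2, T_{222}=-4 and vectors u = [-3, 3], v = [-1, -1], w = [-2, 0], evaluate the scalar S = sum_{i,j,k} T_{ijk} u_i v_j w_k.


S = sum over i,j,k of T_{ijk} u_i v_j w_k. Expanding all 8 terms:
T_{111}*u_1*v_1*w_1 = -4*-3*-1*-2 = 24  (running total: 24)
T_{112}*u_1*v_1*w_2 = -1*-3*-1*0 = 0  (running total: 24)
T_{121}*u_1*v_2*w_1 = -3*-3*-1*-2 = 18  (running total: 42)
T_{122}*u_1*v_2*w_2 = 1*-3*-1*0 = 0  (running total: 42)
T_{211}*u_2*v_1*w_1 = -3*3*-1*-2 = -18  (running total: 24)
T_{212}*u_2*v_1*w_2 = 2*3*-1*0 = 0  (running total: 24)
T_{221}*u_2*v_2*w_1 = -2*3*-1*-2 = -12  (running total: 12)
T_{222}*u_2*v_2*w_2 = -4*3*-1*0 = 0  (running total: 12)
S = 12

12


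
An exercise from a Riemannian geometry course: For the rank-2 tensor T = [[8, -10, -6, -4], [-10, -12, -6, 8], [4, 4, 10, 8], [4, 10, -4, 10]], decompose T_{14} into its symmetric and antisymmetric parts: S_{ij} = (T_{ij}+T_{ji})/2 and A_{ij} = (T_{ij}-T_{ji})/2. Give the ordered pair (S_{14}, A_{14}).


T_{14} = -4
T_{41} = 4
S_{14} = (-4 + 4)/2 = 0/2 = 0
A_{14} = (-4 - 4)/2 = -8/2 = -4
Check: S + A = 0 + -4 = -4 = T_{14}.

(0, -4)


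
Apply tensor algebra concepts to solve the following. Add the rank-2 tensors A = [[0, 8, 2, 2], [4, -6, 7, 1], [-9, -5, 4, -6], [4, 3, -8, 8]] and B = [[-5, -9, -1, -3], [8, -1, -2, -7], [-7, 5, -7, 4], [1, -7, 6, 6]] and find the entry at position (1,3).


Tensor addition is component-wise: (A + B)_{ij} = A_{ij} + B_{ij}.
A_{13} = 2
B_{13} = -1
(A + B)_{13} = 2 + -1 = 1

1


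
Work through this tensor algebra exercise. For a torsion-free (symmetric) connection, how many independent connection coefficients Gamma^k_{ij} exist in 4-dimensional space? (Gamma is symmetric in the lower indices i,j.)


Christoffel symbols Gamma^k_{ij} are symmetric in i,j, so there are d * d(d+1)/2 independent symbols.
d = 4
d(d+1)/2 = 4 * 5 / 2 = 10
Total = 4 * 10 = 40

40


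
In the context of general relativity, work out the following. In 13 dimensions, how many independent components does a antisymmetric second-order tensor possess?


A antisymmetric rank-2 tensor in d dimensions has d(d-1)/2 independent components.
d = 13
d(d-1)/2 = 13 * 12 / 2 = 156 / 2 = 78

78


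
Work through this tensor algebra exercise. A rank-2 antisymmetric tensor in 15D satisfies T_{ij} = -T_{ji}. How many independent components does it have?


An antisymmetric rank-2 tensor satisfies A_{ij} = -A_{ji}, so diagonal entries are zero.
The independent components are the upper-triangular entries: C(n, 2) = n(n-1)/2.
n = 15
C(15, 2) = 15 * 14 / 2 = 210 / 2 = 105

105


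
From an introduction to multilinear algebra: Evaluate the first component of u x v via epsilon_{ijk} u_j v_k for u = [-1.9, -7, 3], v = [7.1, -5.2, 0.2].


(u x v)_1 = sum_{j,k} epsilon_{1jk} u_j v_k. Only permutations of (1,2,3) contribute; the two non-zero terms are:
eps_{123} u_2 v_3 = 1 * -7 * 0.2 = -1.4
eps_{132} u_3 v_2 = -1 * 3 * -5.2 = 15.6
(u x v)_1 = 14.2

14.2


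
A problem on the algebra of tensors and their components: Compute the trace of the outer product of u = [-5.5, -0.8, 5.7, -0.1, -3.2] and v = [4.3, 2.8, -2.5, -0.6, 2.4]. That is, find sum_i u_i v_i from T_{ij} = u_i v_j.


The outer product gives T_{ij} = u_i v_j.
The trace (contraction) is Tr(T) = sum_i T_{ii} = sum_i u_i v_i.
Diagonal entries:
T_{11} = u_1 * v_1 = -5.5 * 4.3 = -23.65
T_{22} = u_2 * v_2 = -0.8 * 2.8 = -2.24
T_{33} = u_3 * v_3 = 5.7 * -2.5 = -14.25
T_{44} = u_4 * v_4 = -0.1 * -0.6 = 0.06
T_{55} = u_5 * v_5 = -3.2 * 2.4 = -7.68
Tr(T) = -23.65 + -2.24 + -14.25 + 0.06 + -7.68 = -47.76

-47.76


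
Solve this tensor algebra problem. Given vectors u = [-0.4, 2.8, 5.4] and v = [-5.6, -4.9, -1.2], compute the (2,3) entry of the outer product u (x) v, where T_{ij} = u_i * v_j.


The outer product entry T_{ij} = u_i * v_j.
We need i=2, j=3.
u_2 = 2.8, v_3 = -1.2
T_{2,3} = 2.8 * -1.2 = -3.36

-3.36


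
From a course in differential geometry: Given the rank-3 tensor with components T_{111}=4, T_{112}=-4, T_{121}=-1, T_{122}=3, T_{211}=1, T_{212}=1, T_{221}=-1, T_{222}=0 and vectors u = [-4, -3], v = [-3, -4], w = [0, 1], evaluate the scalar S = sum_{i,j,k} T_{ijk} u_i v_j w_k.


S = sum over i,j,k of T_{ijk} u_i v_j w_k. Expanding all 8 terms:
T_{111}*u_1*v_1*w_1 = 4*-4*-3*0 = 0  (running total: 0)
T_{112}*u_1*v_1*w_2 = -4*-4*-3*1 = -48  (running total: -48)
T_{121}*u_1*v_2*w_1 = -1*-4*-4*0 = 0  (running total: -48)
T_{122}*u_1*v_2*w_2 = 3*-4*-4*1 = 48  (running total: 0)
T_{211}*u_2*v_1*w_1 = 1*-3*-3*0 = 0  (running total: 0)
T_{212}*u_2*v_1*w_2 = 1*-3*-3*1 = 9  (running total: 9)
T_{221}*u_2*v_2*w_1 = -1*-3*-4*0 = 0  (running total: 9)
T_{222}*u_2*v_2*w_2 = 0*-3*-4*1 = 0  (running total: 9)
S = 9

9


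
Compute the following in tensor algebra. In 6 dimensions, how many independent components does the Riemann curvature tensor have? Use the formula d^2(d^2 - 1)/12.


The Riemann tensor in d dimensions has d^2(d^2 - 1)/12 independent components.
d = 6, so d^2 = 36
d^2 - 1 = 35
d^2(d^2 - 1) = 36 * 35 = 1260
Divide by 12: 1260 / 12 = 105

105


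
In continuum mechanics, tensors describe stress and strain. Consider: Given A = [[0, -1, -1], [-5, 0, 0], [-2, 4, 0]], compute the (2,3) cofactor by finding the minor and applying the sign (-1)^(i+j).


To find cofactor C_{23}, delete row 2 and column 3.
The resulting 2x2 submatrix is: [[0, -1], [-2, 4]]
Minor M_{23} = 0*4 - -1*-2
  = 0 - 2 = -2
Sign = (-1)^(2+3) = (-1)^5 = -1
Cofactor C_{23} = -1 * -2 = 2

2


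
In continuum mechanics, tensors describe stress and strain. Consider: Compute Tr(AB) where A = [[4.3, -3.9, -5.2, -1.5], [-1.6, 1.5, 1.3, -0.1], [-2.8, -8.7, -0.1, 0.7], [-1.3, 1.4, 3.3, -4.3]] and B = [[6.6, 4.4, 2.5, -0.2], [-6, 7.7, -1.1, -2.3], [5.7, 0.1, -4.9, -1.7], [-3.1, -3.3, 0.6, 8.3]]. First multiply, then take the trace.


Tr(AB) = sum_i (AB)_{ii} where (AB)_{ii} = sum_k A_{ik} B_{ki}.
(AB)_{11} = 4.3*6.6 + -3.9*-6 + -5.2*5.7 + -1.5*-3.1 = 26.79
(AB)_{22} = -1.6*4.4 + 1.5*7.7 + 1.3*0.1 + -0.1*-3.3 = 4.97
(AB)_{33} = -2.8*2.5 + -8.7*-1.1 + -0.1*-4.9 + 0.7*0.6 = 3.48
(AB)_{44} = -1.3*-0.2 + 1.4*-2.3 + 3.3*-1.7 + -4.3*8.3 = -44.26
Tr(AB) = 26.79 + 4.97 + 3.48 + -44.26 = -9.02

-9.02


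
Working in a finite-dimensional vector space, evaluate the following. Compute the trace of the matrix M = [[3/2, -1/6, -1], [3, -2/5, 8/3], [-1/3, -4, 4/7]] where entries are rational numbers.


The trace is the sum of diagonal entries.
Diagonal: M[1,1] = 3/2, M[2,2] = -2/5, M[3,3] = 4/7
Tr(M) = 3/2 + -2/5 + 4/7
Computing step by step:
After adding M[1,1]: 3/2
After adding M[2,2]: 11/10
After adding M[3,3]: 117/70
Tr(M) = 117/70

117/70


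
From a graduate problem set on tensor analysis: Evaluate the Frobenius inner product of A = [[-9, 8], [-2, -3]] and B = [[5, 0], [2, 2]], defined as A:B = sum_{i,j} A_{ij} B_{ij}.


A:B = sum over all i,j of A_{ij} * B_{ij}.
Row 1: -9*5=-45, 8*0=0 => row sum = -45
Row 2: -2*2=-4, -3*2=-6 => row sum = -10
Total = -45 + -10 = -55

-55


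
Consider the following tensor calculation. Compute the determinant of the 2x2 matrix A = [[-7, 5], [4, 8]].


For a 2x2 matrix [[a, b], [c, d]], det = a*d - b*c.
a = -7, b = 5, c = 4, d = 8
a*d = -7 * 8 = -56
b*c = 5 * 4 = 20
det = -56 - 20 = -76

-76


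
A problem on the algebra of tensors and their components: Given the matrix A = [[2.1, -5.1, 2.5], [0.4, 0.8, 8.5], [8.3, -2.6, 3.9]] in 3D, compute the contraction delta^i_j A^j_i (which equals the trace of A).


The contraction (trace) of a rank-2 tensor is the sum of its diagonal elements.
Diagonal entries: A[1,1] = 2.1, A[2,2] = 0.8, A[3,3] = 3.9
Tr(A) = 2.1 + 0.8 + 3.9 = 6.8

6.8


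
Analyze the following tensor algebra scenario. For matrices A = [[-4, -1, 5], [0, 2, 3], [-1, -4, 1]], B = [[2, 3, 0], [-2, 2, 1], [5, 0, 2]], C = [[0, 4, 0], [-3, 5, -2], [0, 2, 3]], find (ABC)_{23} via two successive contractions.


(ABC)_{23} = sum_m (AB)_{2m} C_{m3}. First compute row 2 of AB.
(AB)_{21} = 0*2 + 2*-2 + 3*5 = 11
(AB)_{22} = 0*3 + 2*2 + 3*0 = 4
(AB)_{23} = 0*0 + 2*1 + 3*2 = 8
Now contract with column 3 of C:
(AB)_{21} * C_{13} = 11 * 0 = 0
(AB)_{22} * C_{23} = 4 * -2 = -8
(AB)_{23} * C_{33} = 8 * 3 = 24
(ABC)_{23} = 0 + -8 + 24 = 16

16


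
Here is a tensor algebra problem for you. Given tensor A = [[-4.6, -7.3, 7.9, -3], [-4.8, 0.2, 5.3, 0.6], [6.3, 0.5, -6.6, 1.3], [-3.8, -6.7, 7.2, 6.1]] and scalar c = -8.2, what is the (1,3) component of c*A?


Scalar multiplication: (cA)_{ij} = c * A_{ij}.
c = -8.2
A_{13} = 7.9
(cA)_{13} = -8.2 * 7.9 = -64.78

-64.78


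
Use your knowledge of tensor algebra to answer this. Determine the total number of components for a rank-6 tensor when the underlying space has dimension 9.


The number of components of a rank-r tensor in d dimensions is d^r.
Here d = 9 and r = 6.
9^6 = 531441

531441


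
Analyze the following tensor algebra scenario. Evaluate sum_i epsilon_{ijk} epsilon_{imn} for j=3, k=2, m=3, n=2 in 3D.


Using the identity: epsilon_{ijk} epsilon_{imn} = delta_{jm} delta_{kn} - delta_{jn} delta_{km}.
delta_{33} = 1
delta_{22} = 1
delta_{32} = 0
delta_{23} = 0
Result = 1 * 1 - 0 * 0 = 1 - 0 = 1

1


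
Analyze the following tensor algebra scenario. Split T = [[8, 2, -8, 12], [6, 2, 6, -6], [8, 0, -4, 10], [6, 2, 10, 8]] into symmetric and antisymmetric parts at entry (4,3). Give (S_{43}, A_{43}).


T_{43} = 10
T_{34} = 10
S_{43} = (10 + 10)/2 = 20/2 = 10
A_{43} = (10 - 10)/2 = 0/2 = 0
Check: S + A = 10 + 0 = 10 = T_{43}.

(10, 0)


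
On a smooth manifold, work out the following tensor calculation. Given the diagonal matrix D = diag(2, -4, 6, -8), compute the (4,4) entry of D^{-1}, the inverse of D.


For a diagonal matrix, the inverse has entries (D^{-1})_{ii} = 1/d_{ii}.
The diagonal entries are: d_{11} = 2, d_{22} = -4, d_{33} = 6, d_{44} = -8
We need (D^{-1})_{44} = 1/d_{44} = 1/-8 = -1/8

-1/8


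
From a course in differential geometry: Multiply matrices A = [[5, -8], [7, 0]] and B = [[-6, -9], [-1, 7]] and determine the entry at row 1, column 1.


(AB)_{ij} = sum_k A_{ik} B_{kj}.
For i=1, j=1:
A_{11} * B_{11} = 5 * -6 = -30
A_{12} * B_{21} = -8 * -1 = 8
Sum = -30 + 8 = -22

-22


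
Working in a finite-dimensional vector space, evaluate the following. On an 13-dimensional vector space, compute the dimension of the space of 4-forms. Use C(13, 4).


The dimension of the space of p-forms on an n-dimensional space is C(n, p).
n = 13, p = 4
C(13, 4) = 13! / (4! * 9!) = 715

715


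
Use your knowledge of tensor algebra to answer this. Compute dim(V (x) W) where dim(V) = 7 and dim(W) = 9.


The dimension of a tensor product is the product of dimensions.
dim(V) = 7, dim(W) = 9
dim(V (x) W) = 7 * 9 = 63

63


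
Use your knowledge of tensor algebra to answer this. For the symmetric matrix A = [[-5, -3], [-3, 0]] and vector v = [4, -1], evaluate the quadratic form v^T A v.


First compute Av:
(Av)_1 = -5*4 + -3*-1 = -17
(Av)_2 = -3*4 + 0*-1 = -12
Av = [-17, -12]
Then v^T (Av) = 4*-17 + -1*-12
= -68 + 12 = -56

-56


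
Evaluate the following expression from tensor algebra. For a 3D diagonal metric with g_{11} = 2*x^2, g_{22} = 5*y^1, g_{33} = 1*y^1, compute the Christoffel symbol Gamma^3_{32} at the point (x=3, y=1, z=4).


For a diagonal metric, Gamma^k_{ij} = (1/2) g^{kk} (dg_{ik}/dx_j + dg_{jk}/dx_i - dg_{ij}/dx_k).
The metric is diagonal, so g_{ab} = 0 for a != b.
At the given point: g_{11} = 18, g_{22} = 5, g_{33} = 1
g^{33} = 1/1
dg_{33}/dx_2 = dg_{33}/dx_2 = 1
dg_{23}/dx_3 = 0 (off-diagonal)
dg_{32}/dx_3 = 0 (off-diagonal)
Numerator = 1 + 0 - 0 = 1
Gamma^3_{32} = 1 / (2 * 1) = 1/2

1/2


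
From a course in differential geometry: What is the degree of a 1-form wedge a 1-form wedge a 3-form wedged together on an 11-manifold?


The degree of a wedge product is the sum of the degrees of the individual forms.
Degrees: 1, 1, 3
Total degree = 1 + 1 + 3 = 5

5


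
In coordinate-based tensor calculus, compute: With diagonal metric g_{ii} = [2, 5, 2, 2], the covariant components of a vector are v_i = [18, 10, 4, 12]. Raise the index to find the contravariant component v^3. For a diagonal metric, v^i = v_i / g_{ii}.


To raise an index with a diagonal metric: v^i = v_i / g_{ii}.
For index 3: v_3 = 4, g_{33} = 2
v^3 = 4 / 2 = 2

2


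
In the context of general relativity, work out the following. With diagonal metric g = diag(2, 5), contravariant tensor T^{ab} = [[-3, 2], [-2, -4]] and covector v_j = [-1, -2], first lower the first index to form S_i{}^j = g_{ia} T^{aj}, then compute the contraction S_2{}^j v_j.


Step 1: lower the first index. For a diagonal metric, g_{ia} T^{aj} = g_{ii} T^{ij} (no sum on i).
g_{22} = 5
S_2{}^1 = 5 * T^{21} = 5 * -2 = -10
S_2{}^2 = 5 * T^{22} = 5 * -4 = -20
Step 2: contract S_2{}^j with v_j.
S_2{}^1 * v_1 = -10 * -1 = 10
S_2{}^2 * v_2 = -20 * -2 = 40
Result = 10 + 40 = 50

50


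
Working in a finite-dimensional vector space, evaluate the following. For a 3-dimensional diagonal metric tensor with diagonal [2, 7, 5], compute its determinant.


For a diagonal metric, the determinant is the product of diagonal entries.
Diagonal entries: 2, 7, 5
det(g) = 2 * 7 * 5 = 70

70


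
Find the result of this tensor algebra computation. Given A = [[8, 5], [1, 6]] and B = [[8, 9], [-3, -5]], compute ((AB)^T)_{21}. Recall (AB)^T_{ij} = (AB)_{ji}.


(AB)^T_{ij} = (AB)_{ji} = sum_k A_{jk} B_{ki}.
For i=2, j=1 we need (AB)_{12}:
A_{11} * B_{12} = 8 * 9 = 72
A_{12} * B_{22} = 5 * -5 = -25
Sum = 72 + -25 = 47

47


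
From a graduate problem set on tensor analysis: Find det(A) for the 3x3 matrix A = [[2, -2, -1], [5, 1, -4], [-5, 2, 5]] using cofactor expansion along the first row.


Expanding along the first row, det(A) = a11*M_11 - a12*M_12 + a13*M_13, where M_1j is the (1,j) minor.
Minor M_11 = 1*5 - -4*2 = 13
Minor M_12 = 5*5 - -4*-5 = 5
Minor M_13 = 5*2 - 1*-5 = 15
det = 2*(13) - -2*(5) + -1*(15)
    = 26 - -10 + -15
    = 21

21


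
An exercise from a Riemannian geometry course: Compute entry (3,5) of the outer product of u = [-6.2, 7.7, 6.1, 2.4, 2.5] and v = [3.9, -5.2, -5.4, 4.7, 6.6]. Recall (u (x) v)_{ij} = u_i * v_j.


The outer product entry T_{ij} = u_i * v_j.
We need i=3, j=5.
u_3 = 6.1, v_5 = 6.6
T_{3,5} = 6.1 * 6.6 = 40.26

40.26


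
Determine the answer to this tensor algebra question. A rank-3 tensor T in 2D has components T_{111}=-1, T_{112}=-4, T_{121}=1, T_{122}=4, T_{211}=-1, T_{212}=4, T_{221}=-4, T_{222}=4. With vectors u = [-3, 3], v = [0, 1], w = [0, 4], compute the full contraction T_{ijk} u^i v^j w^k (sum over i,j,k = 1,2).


S = sum over i,j,k of T_{ijk} u_i v_j w_k. Expanding all 8 terms:
T_{111}*u_1*v_1*w_1 = -1*-3*0*0 = 0  (running total: 0)
T_{112}*u_1*v_1*w_2 = -4*-3*0*4 = 0  (running total: 0)
T_{121}*u_1*v_2*w_1 = 1*-3*1*0 = 0  (running total: 0)
T_{122}*u_1*v_2*w_2 = 4*-3*1*4 = -48  (running total: -48)
T_{211}*u_2*v_1*w_1 = -1*3*0*0 = 0  (running total: -48)
T_{212}*u_2*v_1*w_2 = 4*3*0*4 = 0  (running total: -48)
T_{221}*u_2*v_2*w_1 = -4*3*1*0 = 0  (running total: -48)
T_{222}*u_2*v_2*w_2 = 4*3*1*4 = 48  (running total: 0)
S = 0

0


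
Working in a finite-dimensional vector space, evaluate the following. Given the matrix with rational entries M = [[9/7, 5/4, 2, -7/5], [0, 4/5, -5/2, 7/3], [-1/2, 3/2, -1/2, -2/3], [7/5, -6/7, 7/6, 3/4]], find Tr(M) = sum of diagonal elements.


The trace is the sum of diagonal entries.
Diagonal: M[1,1] = 9/7, M[2,2] = 4/5, M[3,3] = -1/2, M[4,4] = 3/4
Tr(M) = 9/7 + 4/5 + -1/2 + 3/4
Computing step by step:
After adding M[1,1]: 9/7
After adding M[2,2]: 73/35
After adding M[3,3]: 111/70
After adding M[4,4]: 327/140
Tr(M) = 327/140

327/140


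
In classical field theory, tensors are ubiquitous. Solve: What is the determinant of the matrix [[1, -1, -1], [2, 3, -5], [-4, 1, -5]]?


Expanding along the first row, det(A) = a11*M_11 - a12*M_12 + a13*M_13, where M_1j is the (1,j) minor.
Minor M_11 = 3*-5 - -5*1 = -10
Minor M_12 = 2*-5 - -5*-4 = -30
Minor M_13 = 2*1 - 3*-4 = 14
det = 1*(-10) - -1*(-30) + -1*(14)
    = -10 - 30 + -14
    = -54

-54


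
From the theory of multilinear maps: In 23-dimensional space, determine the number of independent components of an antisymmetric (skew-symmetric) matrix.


An antisymmetric rank-2 tensor satisfies A_{ij} = -A_{ji}, so diagonal entries are zero.
The independent components are the upper-triangular entries: C(n, 2) = n(n-1)/2.
n = 23
C(23, 2) = 23 * 22 / 2 = 506 / 2 = 253

253


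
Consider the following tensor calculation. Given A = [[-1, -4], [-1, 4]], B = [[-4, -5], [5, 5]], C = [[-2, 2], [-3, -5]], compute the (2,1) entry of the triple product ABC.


(ABC)_{21} = sum_m (AB)_{2m} C_{m1}. First compute row 2 of AB.
(AB)_{21} = -1*-4 + 4*5 = 24
(AB)_{22} = -1*-5 + 4*5 = 25
Now contract with column 1 of C:
(AB)_{21} * C_{11} = 24 * -2 = -48
(AB)_{22} * C_{21} = 25 * -3 = -75
(ABC)_{21} = -48 + -75 = -123

-123


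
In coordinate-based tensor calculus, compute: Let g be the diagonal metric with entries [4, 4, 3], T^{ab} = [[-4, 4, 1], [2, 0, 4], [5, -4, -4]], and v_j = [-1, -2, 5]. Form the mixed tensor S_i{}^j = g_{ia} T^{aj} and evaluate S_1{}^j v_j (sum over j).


Step 1: lower the first index. For a diagonal metric, g_{ia} T^{aj} = g_{ii} T^{ij} (no sum on i).
g_{11} = 4
S_1{}^1 = 4 * T^{11} = 4 * -4 = -16
S_1{}^2 = 4 * T^{12} = 4 * 4 = 16
S_1{}^3 = 4 * T^{13} = 4 * 1 = 4
Step 2: contract S_1{}^j with v_j.
S_1{}^1 * v_1 = -16 * -1 = 16
S_1{}^2 * v_2 = 16 * -2 = -32
S_1{}^3 * v_3 = 4 * 5 = 20
Result = 16 + -32 + 20 = 4

4


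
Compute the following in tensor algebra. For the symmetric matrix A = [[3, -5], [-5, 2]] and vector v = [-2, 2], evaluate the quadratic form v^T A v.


First compute Av:
(Av)_1 = 3*-2 + -5*2 = -16
(Av)_2 = -5*-2 + 2*2 = 14
Av = [-16, 14]
Then v^T (Av) = -2*-16 + 2*14
= 32 + 28 = 60

60


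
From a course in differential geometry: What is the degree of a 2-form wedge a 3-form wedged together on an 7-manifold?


The degree of a wedge product is the sum of the degrees of the individual forms.
Degrees: 2, 3
Total degree = 2 + 3 = 5

5


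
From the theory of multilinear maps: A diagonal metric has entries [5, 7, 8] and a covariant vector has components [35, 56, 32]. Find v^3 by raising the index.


To raise an index with a diagonal metric: v^i = v_i / g_{ii}.
For index 3: v_3 = 32, g_{33} = 8
v^3 = 32 / 8 = 4

4


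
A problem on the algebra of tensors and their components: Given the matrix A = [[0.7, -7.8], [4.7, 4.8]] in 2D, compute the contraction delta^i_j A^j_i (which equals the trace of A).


The contraction (trace) of a rank-2 tensor is the sum of its diagonal elements.
Diagonal entries: A[1,1] = 0.7, A[2,2] = 4.8
Tr(A) = 0.7 + 4.8 = 5.5

5.5


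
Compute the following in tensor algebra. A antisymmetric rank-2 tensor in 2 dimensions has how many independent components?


A antisymmetric rank-2 tensor in d dimensions has d(d-1)/2 independent components.
d = 2
d(d-1)/2 = 2 * 1 / 2 = 2 / 2 = 1

1


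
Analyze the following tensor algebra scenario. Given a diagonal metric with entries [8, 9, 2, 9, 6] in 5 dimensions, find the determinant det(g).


For a diagonal metric, the determinant is the product of diagonal entries.
Diagonal entries: 8, 9, 2, 9, 6
det(g) = 8 * 9 * 2 * 9 * 6 = 7776

7776


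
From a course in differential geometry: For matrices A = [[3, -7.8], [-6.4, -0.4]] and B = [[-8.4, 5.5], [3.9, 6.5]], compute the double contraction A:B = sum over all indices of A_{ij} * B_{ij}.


A:B = sum over all i,j of A_{ij} * B_{ij}.
Row 1: 3*-8.4=-25.2, -7.8*5.5=-42.9 => row sum = -68.1
Row 2: -6.4*3.9=-24.96, -0.4*6.5=-2.6 => row sum = -27.56
Total = -68.1 + -27.56 = -95.66

-95.66


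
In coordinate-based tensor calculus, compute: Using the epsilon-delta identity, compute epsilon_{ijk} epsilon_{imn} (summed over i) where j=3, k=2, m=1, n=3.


Using the identity: epsilon_{ijk} epsilon_{imn} = delta_{jm} delta_{kn} - delta_{jn} delta_{km}.
delta_{31} = 0
delta_{23} = 0
delta_{33} = 1
delta_{21} = 0
Result = 0 * 0 - 1 * 0 = 0 - 0 = 0

0


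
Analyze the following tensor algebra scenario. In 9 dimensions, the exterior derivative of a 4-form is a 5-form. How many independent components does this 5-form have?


The exterior derivative of a p-form is a (p+1)-form.
Its number of independent components is C(n, p+1).
n = 9, p+1 = 5
C(9, 5) = 126

126


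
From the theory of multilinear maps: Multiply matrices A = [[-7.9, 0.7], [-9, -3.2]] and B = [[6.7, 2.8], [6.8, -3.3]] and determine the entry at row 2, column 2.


(AB)_{ij} = sum_k A_{ik} B_{kj}.
For i=2, j=2:
A_{21} * B_{12} = -9 * 2.8 = -25.2
A_{22} * B_{22} = -3.2 * -3.3 = 10.56
Sum = -25.2 + 10.56 = -14.64

-14.64


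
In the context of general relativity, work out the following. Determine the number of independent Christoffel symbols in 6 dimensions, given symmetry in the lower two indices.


Christoffel symbols Gamma^k_{ij} are symmetric in i,j, so there are d * d(d+1)/2 independent symbols.
d = 6
d(d+1)/2 = 6 * 7 / 2 = 21
Total = 6 * 21 = 126

126


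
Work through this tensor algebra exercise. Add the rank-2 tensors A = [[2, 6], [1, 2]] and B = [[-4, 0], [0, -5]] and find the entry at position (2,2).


Tensor addition is component-wise: (A + B)_{ij} = A_{ij} + B_{ij}.
A_{22} = 2
B_{22} = -5
(A + B)_{22} = 2 + -5 = -3

-3


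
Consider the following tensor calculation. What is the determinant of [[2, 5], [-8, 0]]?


For a 2x2 matrix [[a, b], [c, d]], det = a*d - b*c.
a = 2, b = 5, c = -8, d = 0
a*d = 2 * 0 = 0
b*c = 5 * -8 = -40
det = 0 - -40 = 40

40


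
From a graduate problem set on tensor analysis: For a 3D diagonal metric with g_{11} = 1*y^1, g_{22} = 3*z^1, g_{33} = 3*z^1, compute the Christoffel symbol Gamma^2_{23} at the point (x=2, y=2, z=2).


For a diagonal metric, Gamma^k_{ij} = (1/2) g^{kk} (dg_{ik}/dx_j + dg_{jk}/dx_i - dg_{ij}/dx_k).
The metric is diagonal, so g_{ab} = 0 for a != b.
At the given point: g_{11} = 2, g_{22} = 6, g_{33} = 6
g^{22} = 1/6
dg_{22}/dx_3 = dg_{22}/dx_3 = 3
dg_{32}/dx_2 = 0 (off-diagonal)
dg_{23}/dx_2 = 0 (off-diagonal)
Numerator = 3 + 0 - 0 = 3
Gamma^2_{23} = 3 / (2 * 6) = 1/4

1/4


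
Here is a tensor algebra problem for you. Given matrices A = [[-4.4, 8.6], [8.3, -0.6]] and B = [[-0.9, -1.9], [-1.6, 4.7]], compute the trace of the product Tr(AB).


Tr(AB) = sum_i (AB)_{ii} where (AB)_{ii} = sum_k A_{ik} B_{ki}.
(AB)_{11} = -4.4*-0.9 + 8.6*-1.6 = -9.8
(AB)_{22} = 8.3*-1.9 + -0.6*4.7 = -18.59
Tr(AB) = -9.8 + -18.59 = -28.39

-28.39


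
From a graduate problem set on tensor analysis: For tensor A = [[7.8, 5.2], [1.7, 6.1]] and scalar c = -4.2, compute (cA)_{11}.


Scalar multiplication: (cA)_{ij} = c * A_{ij}.
c = -4.2
A_{11} = 7.8
(cA)_{11} = -4.2 * 7.8 = -32.76

-32.76


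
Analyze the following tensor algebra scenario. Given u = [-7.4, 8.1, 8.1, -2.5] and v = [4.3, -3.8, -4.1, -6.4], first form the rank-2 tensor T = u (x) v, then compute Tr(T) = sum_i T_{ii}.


The outer product gives T_{ij} = u_i v_j.
The trace (contraction) is Tr(T) = sum_i T_{ii} = sum_i u_i v_i.
Diagonal entries:
T_{11} = u_1 * v_1 = -7.4 * 4.3 = -31.82
T_{22} = u_2 * v_2 = 8.1 * -3.8 = -30.78
T_{33} = u_3 * v_3 = 8.1 * -4.1 = -33.21
T_{44} = u_4 * v_4 = -2.5 * -6.4 = 16
Tr(T) = -31.82 + -30.78 + -33.21 + 16 = -79.81

-79.81


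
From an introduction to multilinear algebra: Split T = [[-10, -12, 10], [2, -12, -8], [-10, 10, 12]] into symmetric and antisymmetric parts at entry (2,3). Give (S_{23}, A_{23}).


T_{23} = -8
T_{32} = 10
S_{23} = (-8 + 10)/2 = 2/2 = 1
A_{23} = (-8 - 10)/2 = -18/2 = -9
Check: S + A = 1 + -9 = -8 = T_{23}.

(1, -9)


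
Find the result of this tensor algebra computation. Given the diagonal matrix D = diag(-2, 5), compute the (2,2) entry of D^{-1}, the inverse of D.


For a diagonal matrix, the inverse has entries (D^{-1})_{ii} = 1/d_{ii}.
The diagonal entries are: d_{11} = -2, d_{22} = 5
We need (D^{-1})_{22} = 1/d_{22} = 1/5 = 1/5

1/5


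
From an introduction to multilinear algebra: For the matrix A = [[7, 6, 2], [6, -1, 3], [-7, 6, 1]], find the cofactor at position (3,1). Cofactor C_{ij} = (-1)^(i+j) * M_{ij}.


To find cofactor C_{31}, delete row 3 and column 1.
The resulting 2x2 submatrix is: [[6, 2], [-1, 3]]
Minor M_{31} = 6*3 - 2*-1
  = 18 - -2 = 20
Sign = (-1)^(3+1) = (-1)^4 = 1
Cofactor C_{31} = 1 * 20 = 20

20


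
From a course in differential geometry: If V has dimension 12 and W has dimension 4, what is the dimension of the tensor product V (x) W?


The dimension of a tensor product is the product of dimensions.
dim(V) = 12, dim(W) = 4
dim(V (x) W) = 12 * 4 = 48

48


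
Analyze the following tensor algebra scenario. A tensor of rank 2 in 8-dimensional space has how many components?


The number of components of a rank-r tensor in d dimensions is d^r.
Here d = 8 and r = 2.
8^2 = 64

64


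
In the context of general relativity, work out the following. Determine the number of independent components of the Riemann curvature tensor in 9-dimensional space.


The Riemann tensor in d dimensions has d^2(d^2 - 1)/12 independent components.
d = 9, so d^2 = 81
d^2 - 1 = 80
d^2(d^2 - 1) = 81 * 80 = 6480
Divide by 12: 6480 / 12 = 540

540


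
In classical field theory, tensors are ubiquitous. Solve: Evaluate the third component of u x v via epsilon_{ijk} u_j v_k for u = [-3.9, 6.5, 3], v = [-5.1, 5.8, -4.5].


(u x v)_3 = sum_{j,k} epsilon_{3jk} u_j v_k. Only permutations of (1,2,3) contribute; the two non-zero terms are:
eps_{312} u_1 v_2 = 1 * -3.9 * 5.8 = -22.62
eps_{321} u_2 v_1 = -1 * 6.5 * -5.1 = 33.15
(u x v)_3 = 10.53

10.53


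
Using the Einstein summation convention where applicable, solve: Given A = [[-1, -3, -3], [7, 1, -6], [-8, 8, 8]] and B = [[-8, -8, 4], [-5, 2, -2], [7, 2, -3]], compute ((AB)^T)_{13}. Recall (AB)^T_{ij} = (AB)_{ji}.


(AB)^T_{ij} = (AB)_{ji} = sum_k A_{jk} B_{ki}.
For i=1, j=3 we need (AB)_{31}:
A_{31} * B_{11} = -8 * -8 = 64
A_{32} * B_{21} = 8 * -5 = -40
A_{33} * B_{31} = 8 * 7 = 56
Sum = 64 + -40 + 56 = 80

80


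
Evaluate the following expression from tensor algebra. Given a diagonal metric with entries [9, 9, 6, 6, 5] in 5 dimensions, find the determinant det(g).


For a diagonal metric, the determinant is the product of diagonal entries.
Diagonal entries: 9, 9, 6, 6, 5
det(g) = 9 * 9 * 6 * 6 * 5 = 14580

14580


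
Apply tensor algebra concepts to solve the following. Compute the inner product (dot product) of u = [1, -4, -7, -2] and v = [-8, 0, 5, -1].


The inner product u . v = sum of u_i * v_i.
Term-by-term: 1 * -8, -4 * 0, -7 * 5, -2 * -1
Products: -8, 0, -35, 2
Sum = -8 + 0 + -35 + 2 = -41

-41


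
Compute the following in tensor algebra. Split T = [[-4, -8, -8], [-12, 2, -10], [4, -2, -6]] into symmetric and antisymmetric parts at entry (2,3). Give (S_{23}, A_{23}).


T_{23} = -10
T_{32} = -2
S_{23} = (-10 + -2)/2 = -12/2 = -6
A_{23} = (-10 - -2)/2 = -8/2 = -4
Check: S + A = -6 + -4 = -10 = T_{23}.

(-6, -4)


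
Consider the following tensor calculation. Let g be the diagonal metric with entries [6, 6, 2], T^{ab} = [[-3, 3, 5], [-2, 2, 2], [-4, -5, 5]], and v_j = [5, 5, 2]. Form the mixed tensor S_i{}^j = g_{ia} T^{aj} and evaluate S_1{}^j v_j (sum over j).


Step 1: lower the first index. For a diagonal metric, g_{ia} T^{aj} = g_{ii} T^{ij} (no sum on i).
g_{11} = 6
S_1{}^1 = 6 * T^{11} = 6 * -3 = -18
S_1{}^2 = 6 * T^{12} = 6 * 3 = 18
S_1{}^3 = 6 * T^{13} = 6 * 5 = 30
Step 2: contract S_1{}^j with v_j.
S_1{}^1 * v_1 = -18 * 5 = -90
S_1{}^2 * v_2 = 18 * 5 = 90
S_1{}^3 * v_3 = 30 * 2 = 60
Result = -90 + 90 + 60 = 60

60


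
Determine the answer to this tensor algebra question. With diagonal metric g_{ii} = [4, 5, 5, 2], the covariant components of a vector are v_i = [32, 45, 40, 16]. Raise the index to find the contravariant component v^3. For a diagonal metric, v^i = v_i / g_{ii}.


To raise an index with a diagonal metric: v^i = v_i / g_{ii}.
For index 3: v_3 = 40, g_{33} = 5
v^3 = 40 / 5 = 8

8


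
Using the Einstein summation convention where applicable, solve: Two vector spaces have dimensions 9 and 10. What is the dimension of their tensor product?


The dimension of a tensor product is the product of dimensions.
dim(V) = 9, dim(W) = 10
dim(V (x) W) = 9 * 10 = 90

90


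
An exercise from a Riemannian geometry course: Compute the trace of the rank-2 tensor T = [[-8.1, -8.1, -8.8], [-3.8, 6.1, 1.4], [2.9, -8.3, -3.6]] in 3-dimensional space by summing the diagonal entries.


The contraction (trace) of a rank-2 tensor is the sum of its diagonal elements.
Diagonal entries: A[1,1] = -8.1, A[2,2] = 6.1, A[3,3] = -3.6
Tr(A) = -8.1 + 6.1 + -3.6 = -5.6

-5.6


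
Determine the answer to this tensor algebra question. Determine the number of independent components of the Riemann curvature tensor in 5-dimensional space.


The Riemann tensor in d dimensions has d^2(d^2 - 1)/12 independent components.
d = 5, so d^2 = 25
d^2 - 1 = 24
d^2(d^2 - 1) = 25 * 24 = 600
Divide by 12: 600 / 12 = 50

50


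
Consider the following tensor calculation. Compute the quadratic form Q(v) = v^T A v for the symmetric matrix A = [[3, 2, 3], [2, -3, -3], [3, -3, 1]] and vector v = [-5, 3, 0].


First compute Av:
(Av)_1 = 3*-5 + 2*3 + 3*0 = -9
(Av)_2 = 2*-5 + -3*3 + -3*0 = -19
(Av)_3 = 3*-5 + -3*3 + 1*0 = -24
Av = [-9, -19, -24]
Then v^T (Av) = -5*-9 + 3*-19 + 0*-24
= 45 + -57 + 0 = -12

-12


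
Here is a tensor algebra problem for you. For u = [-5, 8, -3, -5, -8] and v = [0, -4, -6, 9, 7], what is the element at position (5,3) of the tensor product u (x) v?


The outer product entry T_{ij} = u_i * v_j.
We need i=5, j=3.
u_5 = -8, v_3 = -6
T_{5,3} = -8 * -6 = 48

48


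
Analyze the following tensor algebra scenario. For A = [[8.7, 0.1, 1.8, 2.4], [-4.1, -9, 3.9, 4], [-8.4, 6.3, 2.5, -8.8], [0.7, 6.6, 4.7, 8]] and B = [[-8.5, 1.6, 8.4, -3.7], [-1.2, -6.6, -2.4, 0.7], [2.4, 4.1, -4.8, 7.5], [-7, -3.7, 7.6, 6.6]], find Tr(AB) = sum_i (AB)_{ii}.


Tr(AB) = sum_i (AB)_{ii} where (AB)_{ii} = sum_k A_{ik} B_{ki}.
(AB)_{11} = 8.7*-8.5 + 0.1*-1.2 + 1.8*2.4 + 2.4*-7 = -86.55
(AB)_{22} = -4.1*1.6 + -9*-6.6 + 3.9*4.1 + 4*-3.7 = 54.03
(AB)_{33} = -8.4*8.4 + 6.3*-2.4 + 2.5*-4.8 + -8.8*7.6 = -164.56
(AB)_{44} = 0.7*-3.7 + 6.6*0.7 + 4.7*7.5 + 8*6.6 = 90.08
Tr(AB) = -86.55 + 54.03 + -164.56 + 90.08 = -107

-107
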